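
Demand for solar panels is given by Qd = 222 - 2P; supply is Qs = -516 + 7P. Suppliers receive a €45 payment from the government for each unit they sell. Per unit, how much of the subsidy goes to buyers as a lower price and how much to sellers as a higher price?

Buyers gain €35 per unit; sellers gain €10 per unit

Pre-subsidy: 222 - 2P = -516 + 7P gives P* = 82, Q* = 58.
With the subsidy, sellers receive Ps = Pb + 45 for each unit, where Pb is the price buyers pay.
Supply in terms of Pb becomes Qs = -516 + 7(Pb + 45) = -201 + 7Pb. Setting this equal to demand: 222 - 2Pb = -201 + 7Pb, so Pb = 47.
Sellers receive Ps = 47 + 45 = 92; Q' = 222 − 2·47 = 128.
Buyers' price falls by P* − Pb = 82 − 47 = 35; sellers' price rises by Ps − P* = 92 − 82 = 10.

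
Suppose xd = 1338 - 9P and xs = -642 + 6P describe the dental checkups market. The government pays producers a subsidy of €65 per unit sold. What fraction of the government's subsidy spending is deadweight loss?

Pre-subsidy: 1338 - 9P = -642 + 6P gives P* = 132, x* = 150.
With the subsidy, sellers receive Ps = Pb + 65 for each unit, where Pb is the price buyers pay.
Supply in terms of Pb becomes xs = -642 + 6(Pb + 65) = -252 + 6Pb. Setting this equal to demand: 1338 - 9Pb = -252 + 6Pb, so Pb = 106.
Sellers receive Ps = 106 + 65 = 171; x' = 1338 − 9·106 = 384.
ΔCS = ½(150 + 384)(132 − 106) = 6942; ΔPS = ½(150 + 384)(171 − 132) = 10413.
Government spending = 65 × 384 = 24960.
DWL = ½ × 65 × (384 − 150) = 7605; fraction = 7605 / 24960 = 0.3046875.

DWL / government spending = 0.3046875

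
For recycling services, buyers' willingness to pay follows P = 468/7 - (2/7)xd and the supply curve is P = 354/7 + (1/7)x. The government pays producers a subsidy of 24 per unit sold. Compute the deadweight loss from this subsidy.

Pre-subsidy: 468/7 - (2/7)x = 354/7 + (1/7)x gives x* = 38 and P* = 56.
With the subsidy, sellers receive Ps = Pb + 24 for each unit, where Pb is the price buyers pay.
On the curves, Pb = 468/7 - (2/7)x and Ps = 354/7 + (1/7)x; the wedge Ps − Pb = 24 gives 354/7 + (1/7)x − (468/7 - (2/7)x) = 24, so x' = 94.
Then Pb = 468/7 − (2/7)·94 = 40 and Ps = 354/7 + (1/7)·94 = 64.
The subsidy expands output by 94 − 38 = 56 past the efficient level; on those units the gap between marginal cost and willingness to pay runs from 0 up to 24.
DWL = ½ × 24 × 56 = 672.

Deadweight loss = 672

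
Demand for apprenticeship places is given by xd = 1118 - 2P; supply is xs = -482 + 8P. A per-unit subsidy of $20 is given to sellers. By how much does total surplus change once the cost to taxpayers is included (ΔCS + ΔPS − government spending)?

Net change in total surplus = -$320

Pre-subsidy: 1118 - 2P = -482 + 8P gives P* = 160, x* = 798.
With the subsidy, sellers receive Ps = Pb + 20 for each unit, where Pb is the price buyers pay.
Supply in terms of Pb becomes xs = -482 + 8(Pb + 20) = -322 + 8Pb. Setting this equal to demand: 1118 - 2Pb = -322 + 8Pb, so Pb = 144.
Sellers receive Ps = 144 + 20 = 164; x' = 1118 − 2·144 = 830.
ΔCS = ½(798 + 830)(160 − 144) = 13024; ΔPS = ½(798 + 830)(164 − 160) = 3256.
Government spending = 20 × 830 = 16600.
Net change = 13024 + 3256 − 16600 = -320. The loss equals the DWL triangle ½·20·32.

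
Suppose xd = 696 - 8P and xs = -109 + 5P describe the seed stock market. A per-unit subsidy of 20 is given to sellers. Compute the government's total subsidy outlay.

Government cost = 68160/13

Pre-subsidy: 696 - 8P = -109 + 5P gives P* = 805/13, x* = 2608/13.
With the subsidy, sellers receive Ps = Pb + 20 for each unit, where Pb is the price buyers pay.
Supply in terms of Pb becomes xs = -109 + 5(Pb + 20) = -9 + 5Pb. Setting this equal to demand: 696 - 8Pb = -9 + 5Pb, so Pb = 705/13.
Sellers receive Ps = 705/13 + 20 = 965/13; x' = 696 − 8·(705/13) = 3408/13.
Government outlay = subsidy × quantity = 20 × 3408/13 = 68160/13.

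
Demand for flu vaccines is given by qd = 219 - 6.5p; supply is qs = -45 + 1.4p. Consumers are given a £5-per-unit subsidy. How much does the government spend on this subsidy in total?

Pre-subsidy: 219 - 6.5p = -45 + 1.4p gives p* = 2640/79, q* = 141/79.
With the rebate, buyers effectively pay pb = ps − 5, where ps is the price sellers receive.
Demand in terms of ps becomes qd = 219 − 6.5(ps − 5) = 251.5 - 6.5ps. Setting this equal to supply: 251.5 - 6.5ps = -45 + 1.4ps, so ps = 2965/79.
Buyers pay pb = 2965/79 − 5 = 2570/79; q' = -45 + 1.4·(2965/79) = 596/79.
Government outlay = subsidy × quantity = 5 × 596/79 = 2980/79.

Government cost = 2980/79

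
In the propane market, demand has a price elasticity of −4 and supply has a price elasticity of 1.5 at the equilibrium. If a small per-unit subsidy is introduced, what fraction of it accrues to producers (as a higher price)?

Producer share = 8/11

For a small subsidy around the equilibrium, the benefit split depends on the relative slopes, which at a point are proportional to the elasticities.
Buyer share = εs/(εs + |εd|) = 1.5/(1.5 + 4) = 3/11; seller share = |εd|/(εs + |εd|) = 8/11.
So producers capture 8/11 of the subsidy.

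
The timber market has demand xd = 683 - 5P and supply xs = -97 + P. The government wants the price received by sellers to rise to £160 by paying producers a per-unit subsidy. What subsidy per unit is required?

Required subsidy s = £36 per unit

At a seller price of 160, quantity supplied is -97 + 1·160 = 63.
Buyers absorb 63 only when they pay Pb with 683 − 5·Pb = 63, i.e. Pb = 124.
s = Ps − Pb = 160 − 124 = 36.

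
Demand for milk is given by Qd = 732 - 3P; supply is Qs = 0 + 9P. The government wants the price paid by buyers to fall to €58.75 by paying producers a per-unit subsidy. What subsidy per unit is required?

Required subsidy s = €3 per unit

At a buyer price of 58.75, quantity demanded is 732 − 3·58.75 = 555.75.
Sellers supply 555.75 only when they receive Ps with 0 + 9·Ps = 555.75, i.e. Ps = 61.75.
s = Ps − Pb = 61.75 − 58.75 = 3.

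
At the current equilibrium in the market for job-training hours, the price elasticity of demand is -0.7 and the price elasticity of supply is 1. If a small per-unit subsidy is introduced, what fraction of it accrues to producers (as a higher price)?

Producer share = 7/17

For a small subsidy around the equilibrium, the benefit split depends on the relative slopes, which at a point are proportional to the elasticities.
Buyer share = εs/(εs + |εd|) = 1/(1 + 0.7) = 10/17; seller share = |εd|/(εs + |εd|) = 7/17.
So producers capture 7/17 of the subsidy.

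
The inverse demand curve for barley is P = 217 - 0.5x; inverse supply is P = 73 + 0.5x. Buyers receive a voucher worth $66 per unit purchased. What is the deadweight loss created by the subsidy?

Pre-subsidy: 217 - 0.5x = 73 + 0.5x gives x* = 144 and P* = 145.
With the rebate, buyers effectively pay Pb = Ps − 66, where Ps is the price sellers receive.
On the curves, Pb = 217 - 0.5x and Ps = 73 + 0.5x; the wedge Ps − Pb = 66 gives 73 + 0.5x − (217 - 0.5x) = 66, so x' = 210.
Then Pb = 217 − 0.5·210 = 112 and Ps = 73 + 0.5·210 = 178.
The subsidy expands output by 210 − 144 = 66 past the efficient level; on those units the gap between marginal cost and willingness to pay runs from 0 up to 66.
DWL = ½ × 66 × 66 = 2178.

Deadweight loss = $2178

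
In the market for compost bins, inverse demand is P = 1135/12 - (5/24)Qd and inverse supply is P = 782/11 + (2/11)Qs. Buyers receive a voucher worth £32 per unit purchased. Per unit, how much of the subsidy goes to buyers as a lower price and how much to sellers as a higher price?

Buyers gain 1760/103 per unit; sellers gain 1536/103 per unit

Pre-subsidy: 1135/12 - (5/24)Q = 782/11 + (2/11)Q gives Q* = 6202/103 and P* = 8450/103.
With the rebate, buyers effectively pay Pb = Ps − 32, where Ps is the price sellers receive.
On the curves, Pb = 1135/12 - (5/24)Q and Ps = 782/11 + (2/11)Q; the wedge Ps − Pb = 32 gives 782/11 + (2/11)Q − (1135/12 - (5/24)Q) = 32, so Q' = 14650/103.
Then Pb = 1135/12 − (5/24)·(14650/103) = 6690/103 and Ps = 782/11 + (2/11)·(14650/103) = 9986/103.
Buyers' price falls by P* − Pb = 8450/103 − 6690/103 = 1760/103; sellers' price rises by Ps − P* = 9986/103 − 8450/103 = 1536/103.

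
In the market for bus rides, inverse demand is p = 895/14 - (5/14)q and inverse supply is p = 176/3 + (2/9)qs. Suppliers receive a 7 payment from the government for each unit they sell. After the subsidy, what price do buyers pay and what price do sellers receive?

Pre-subsidy: 895/14 - (5/14)q = 176/3 + (2/9)q gives q* = 663/73 and p* = 4430/73.
With the subsidy, sellers receive ps = pb + 7 for each unit, where pb is the price buyers pay.
On the curves, pb = 895/14 - (5/14)q and ps = 176/3 + (2/9)q; the wedge ps − pb = 7 gives 176/3 + (2/9)q − (895/14 - (5/14)q) = 7, so q' = 1545/73.
Then pb = 895/14 − (5/14)·(1545/73) = 4115/73 and ps = 176/3 + (2/9)·(1545/73) = 4626/73.

Buyers pay 4115/73; sellers receive 4626/73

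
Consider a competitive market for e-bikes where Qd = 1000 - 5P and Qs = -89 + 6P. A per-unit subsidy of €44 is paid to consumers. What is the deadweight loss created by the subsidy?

Deadweight loss = €2640

Pre-subsidy: 1000 - 5P = -89 + 6P gives P* = 99, Q* = 505.
With the rebate, buyers effectively pay Pb = Ps − 44, where Ps is the price sellers receive.
Demand in terms of Ps becomes Qd = 1000 − 5(Ps − 44) = 1220 - 5Ps. Setting this equal to supply: 1220 - 5Ps = -89 + 6Ps, so Ps = 119.
Buyers pay Pb = 119 − 44 = 75; Q' = -89 + 6·119 = 625.
The subsidy expands output by 625 − 505 = 120 past the efficient level; on those units the gap between marginal cost and willingness to pay runs from 0 up to 44.
DWL = ½ × 44 × 120 = 2640.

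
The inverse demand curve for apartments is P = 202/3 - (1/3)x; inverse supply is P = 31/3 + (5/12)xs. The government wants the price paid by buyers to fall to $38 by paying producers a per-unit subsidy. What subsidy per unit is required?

Required subsidy s = $9 per unit

At a buyer price of 38, quantity demanded is 202 − 3·38 = 88.
Sellers supply 88 only when they receive Ps = 31/3 + (5/12)·88 = 47.
s = Ps − Pb = 47 − 38 = 9.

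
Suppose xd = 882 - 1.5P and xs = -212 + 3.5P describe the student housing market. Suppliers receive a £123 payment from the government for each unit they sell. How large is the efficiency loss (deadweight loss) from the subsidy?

Deadweight loss = £7942.725

Pre-subsidy: 882 - 1.5P = -212 + 3.5P gives P* = 218.8, x* = 553.8.
With the subsidy, sellers receive Ps = Pb + 123 for each unit, where Pb is the price buyers pay.
Supply in terms of Pb becomes xs = -212 + 3.5(Pb + 123) = 218.5 + 3.5Pb. Setting this equal to demand: 882 - 1.5Pb = 218.5 + 3.5Pb, so Pb = 132.7.
Sellers receive Ps = 132.7 + 123 = 255.7; x' = 882 − 1.5·132.7 = 682.95.
The subsidy expands output by 682.95 − 553.8 = 129.15 past the efficient level; on those units the gap between marginal cost and willingness to pay runs from 0 up to 123.
DWL = ½ × 123 × 129.15 = 7942.725.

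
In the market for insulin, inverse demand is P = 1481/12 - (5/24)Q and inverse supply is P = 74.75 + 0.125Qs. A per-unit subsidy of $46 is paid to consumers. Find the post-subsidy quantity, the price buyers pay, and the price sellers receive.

Q' = 284; buyers pay $64.25; sellers receive $110.25

Pre-subsidy: 1481/12 - (5/24)Q = 74.75 + 0.125Q gives Q* = 146 and P* = 93.
With the rebate, buyers effectively pay Pb = Ps − 46, where Ps is the price sellers receive.
On the curves, Pb = 1481/12 - (5/24)Q and Ps = 74.75 + 0.125Q; the wedge Ps − Pb = 46 gives 74.75 + 0.125Q − (1481/12 - (5/24)Q) = 46, so Q' = 284.
Then Pb = 1481/12 − (5/24)·284 = 64.25 and Ps = 74.75 + 0.125·284 = 110.25.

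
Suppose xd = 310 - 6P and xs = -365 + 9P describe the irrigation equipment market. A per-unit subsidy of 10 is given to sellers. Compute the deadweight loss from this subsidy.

Pre-subsidy: 310 - 6P = -365 + 9P gives P* = 45, x* = 40.
With the subsidy, sellers receive Ps = Pb + 10 for each unit, where Pb is the price buyers pay.
Supply in terms of Pb becomes xs = -365 + 9(Pb + 10) = -275 + 9Pb. Setting this equal to demand: 310 - 6Pb = -275 + 9Pb, so Pb = 39.
Sellers receive Ps = 39 + 10 = 49; x' = 310 − 6·39 = 76.
The subsidy expands output by 76 − 40 = 36 past the efficient level; on those units the gap between marginal cost and willingness to pay runs from 0 up to 10.
DWL = ½ × 10 × 36 = 180.

Deadweight loss = 180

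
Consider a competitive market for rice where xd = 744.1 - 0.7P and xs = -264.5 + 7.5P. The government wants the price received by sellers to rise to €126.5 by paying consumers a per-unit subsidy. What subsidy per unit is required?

At a seller price of 126.5, quantity supplied is -264.5 + 7.5·126.5 = 684.25.
Buyers absorb 684.25 only when they pay Pb with 744.1 − 0.7·Pb = 684.25, i.e. Pb = 85.5.
s = Ps − Pb = 126.5 − 85.5 = 41.

Required subsidy s = €41 per unit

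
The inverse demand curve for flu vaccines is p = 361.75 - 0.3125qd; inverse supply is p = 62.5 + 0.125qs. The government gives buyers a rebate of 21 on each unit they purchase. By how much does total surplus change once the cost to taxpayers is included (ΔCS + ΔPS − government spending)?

Net change in total surplus = -504

Pre-subsidy: 361.75 - 0.3125q = 62.5 + 0.125q gives q* = 684 and p* = 148.
With the rebate, buyers effectively pay pb = ps − 21, where ps is the price sellers receive.
On the curves, pb = 361.75 - 0.3125q and ps = 62.5 + 0.125q; the wedge ps − pb = 21 gives 62.5 + 0.125q − (361.75 - 0.3125q) = 21, so q' = 732.
Then pb = 361.75 − 0.3125·732 = 133 and ps = 62.5 + 0.125·732 = 154.
ΔCS = ½(684 + 732)(148 − 133) = 10620; ΔPS = ½(684 + 732)(154 − 148) = 4248.
Government spending = 21 × 732 = 15372.
Net change = 10620 + 4248 − 15372 = -504. The loss equals the DWL triangle ½·21·48.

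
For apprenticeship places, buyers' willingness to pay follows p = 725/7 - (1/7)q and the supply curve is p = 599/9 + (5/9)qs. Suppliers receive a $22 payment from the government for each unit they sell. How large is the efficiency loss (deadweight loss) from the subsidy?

Deadweight loss = $346.5

Pre-subsidy: 725/7 - (1/7)q = 599/9 + (5/9)q gives q* = 53 and p* = 96.
With the subsidy, sellers receive ps = pb + 22 for each unit, where pb is the price buyers pay.
On the curves, pb = 725/7 - (1/7)q and ps = 599/9 + (5/9)q; the wedge ps − pb = 22 gives 599/9 + (5/9)q − (725/7 - (1/7)q) = 22, so q' = 84.5.
Then pb = 725/7 − (1/7)·84.5 = 91.5 and ps = 599/9 + (5/9)·84.5 = 113.5.
The subsidy expands output by 84.5 − 53 = 31.5 past the efficient level; on those units the gap between marginal cost and willingness to pay runs from 0 up to 22.
DWL = ½ × 22 × 31.5 = 346.5.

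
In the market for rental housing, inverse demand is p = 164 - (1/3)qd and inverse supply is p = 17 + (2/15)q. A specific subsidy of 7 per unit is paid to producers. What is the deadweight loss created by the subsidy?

Pre-subsidy: 164 - (1/3)q = 17 + (2/15)q gives q* = 315 and p* = 59.
With the subsidy, sellers receive ps = pb + 7 for each unit, where pb is the price buyers pay.
On the curves, pb = 164 - (1/3)q and ps = 17 + (2/15)q; the wedge ps − pb = 7 gives 17 + (2/15)q − (164 - (1/3)q) = 7, so q' = 330.
Then pb = 164 − (1/3)·330 = 54 and ps = 17 + (2/15)·330 = 61.
The subsidy expands output by 330 − 315 = 15 past the efficient level; on those units the gap between marginal cost and willingness to pay runs from 0 up to 7.
DWL = ½ × 7 × 15 = 52.5.

Deadweight loss = 52.5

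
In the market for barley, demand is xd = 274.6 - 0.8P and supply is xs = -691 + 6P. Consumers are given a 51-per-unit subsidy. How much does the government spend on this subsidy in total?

Government cost = 10047

Pre-subsidy: 274.6 - 0.8P = -691 + 6P gives P* = 142, x* = 161.
With the rebate, buyers effectively pay Pb = Ps − 51, where Ps is the price sellers receive.
Demand in terms of Ps becomes xd = 274.6 − 0.8(Ps − 51) = 315.4 - 0.8Ps. Setting this equal to supply: 315.4 - 0.8Ps = -691 + 6Ps, so Ps = 148.
Buyers pay Pb = 148 − 51 = 97; x' = -691 + 6·148 = 197.
Government outlay = subsidy × quantity = 51 × 197 = 10047.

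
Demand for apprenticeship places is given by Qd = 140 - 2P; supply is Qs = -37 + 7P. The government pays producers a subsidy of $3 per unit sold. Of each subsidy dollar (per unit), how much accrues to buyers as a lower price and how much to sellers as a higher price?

Buyers gain 7/3 per unit; sellers gain 2/3 per unit

Pre-subsidy: 140 - 2P = -37 + 7P gives P* = 59/3, Q* = 302/3.
With the subsidy, sellers receive Ps = Pb + 3 for each unit, where Pb is the price buyers pay.
Supply in terms of Pb becomes Qs = -37 + 7(Pb + 3) = -16 + 7Pb. Setting this equal to demand: 140 - 2Pb = -16 + 7Pb, so Pb = 52/3.
Sellers receive Ps = 52/3 + 3 = 61/3; Q' = 140 − 2·(52/3) = 316/3.
Buyers' price falls by P* − Pb = 59/3 − 52/3 = 7/3; sellers' price rises by Ps − P* = 61/3 − 59/3 = 2/3.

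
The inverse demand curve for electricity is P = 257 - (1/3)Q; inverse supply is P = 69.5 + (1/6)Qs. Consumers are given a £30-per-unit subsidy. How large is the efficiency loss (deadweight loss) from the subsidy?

Deadweight loss = £900

Pre-subsidy: 257 - (1/3)Q = 69.5 + (1/6)Q gives Q* = 375 and P* = 132.
With the rebate, buyers effectively pay Pb = Ps − 30, where Ps is the price sellers receive.
On the curves, Pb = 257 - (1/3)Q and Ps = 69.5 + (1/6)Q; the wedge Ps − Pb = 30 gives 69.5 + (1/6)Q − (257 - (1/3)Q) = 30, so Q' = 435.
Then Pb = 257 − (1/3)·435 = 112 and Ps = 69.5 + (1/6)·435 = 142.
The subsidy expands output by 435 − 375 = 60 past the efficient level; on those units the gap between marginal cost and willingness to pay runs from 0 up to 30.
DWL = ½ × 30 × 60 = 900.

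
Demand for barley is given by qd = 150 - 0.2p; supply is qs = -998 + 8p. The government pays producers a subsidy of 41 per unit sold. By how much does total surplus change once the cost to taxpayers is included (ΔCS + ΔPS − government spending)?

Pre-subsidy: 150 - 0.2p = -998 + 8p gives p* = 140, q* = 122.
With the subsidy, sellers receive ps = pb + 41 for each unit, where pb is the price buyers pay.
Supply in terms of pb becomes qs = -998 + 8(pb + 41) = -670 + 8pb. Setting this equal to demand: 150 - 0.2pb = -670 + 8pb, so pb = 100.
Sellers receive ps = 100 + 41 = 141; q' = 150 − 0.2·100 = 130.
ΔCS = ½(122 + 130)(140 − 100) = 5040; ΔPS = ½(122 + 130)(141 − 140) = 126.
Government spending = 41 × 130 = 5330.
Net change = 5040 + 126 − 5330 = -164. The loss equals the DWL triangle ½·41·8.

Net change in total surplus = -164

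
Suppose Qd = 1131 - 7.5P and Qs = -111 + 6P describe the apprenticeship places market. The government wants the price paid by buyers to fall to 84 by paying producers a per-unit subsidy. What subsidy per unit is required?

At a buyer price of 84, quantity demanded is 1131 − 7.5·84 = 501.
Sellers supply 501 only when they receive Ps with -111 + 6·Ps = 501, i.e. Ps = 102.
s = Ps − Pb = 102 − 84 = 18.

Required subsidy s = 18 per unit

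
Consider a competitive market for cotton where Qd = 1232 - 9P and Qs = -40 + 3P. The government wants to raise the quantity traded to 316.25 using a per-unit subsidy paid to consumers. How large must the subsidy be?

At Q = 316.25, invert demand for the buyer price: Pb = (1232 − 316.25)/9 = 101.75; invert supply for the seller price: Ps = (316.25 − (-40))/3 = 118.75.
The subsidy must fill the gap: s = Ps − Pb = 118.75 − 101.75 = 17.

Required subsidy s = 17 per unit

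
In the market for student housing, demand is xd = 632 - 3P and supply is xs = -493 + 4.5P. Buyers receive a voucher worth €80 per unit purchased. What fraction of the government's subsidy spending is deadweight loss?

DWL / government spending = 36/163

Pre-subsidy: 632 - 3P = -493 + 4.5P gives P* = 150, x* = 182.
With the rebate, buyers effectively pay Pb = Ps − 80, where Ps is the price sellers receive.
Demand in terms of Ps becomes xd = 632 − 3(Ps − 80) = 872 - 3Ps. Setting this equal to supply: 872 - 3Ps = -493 + 4.5Ps, so Ps = 182.
Buyers pay Pb = 182 − 80 = 102; x' = -493 + 4.5·182 = 326.
ΔCS = ½(182 + 326)(150 − 102) = 12192; ΔPS = ½(182 + 326)(182 − 150) = 8128.
Government spending = 80 × 326 = 26080.
DWL = ½ × 80 × (326 − 182) = 5760; fraction = 5760 / 26080 = 36/163.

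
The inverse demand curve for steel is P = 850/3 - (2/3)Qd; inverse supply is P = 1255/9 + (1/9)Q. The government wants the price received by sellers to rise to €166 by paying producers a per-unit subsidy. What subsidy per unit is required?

Required subsidy s = €42 per unit

At a seller price of 166, quantity supplied is -1255 + 9·166 = 239.
Buyers absorb 239 only when they pay Pb = 850/3 − (2/3)·239 = 124.
s = Ps − Pb = 166 − 124 = 42.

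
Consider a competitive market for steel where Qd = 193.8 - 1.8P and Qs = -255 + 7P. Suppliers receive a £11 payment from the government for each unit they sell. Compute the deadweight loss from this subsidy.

Pre-subsidy: 193.8 - 1.8P = -255 + 7P gives P* = 51, Q* = 102.
With the subsidy, sellers receive Ps = Pb + 11 for each unit, where Pb is the price buyers pay.
Supply in terms of Pb becomes Qs = -255 + 7(Pb + 11) = -178 + 7Pb. Setting this equal to demand: 193.8 - 1.8Pb = -178 + 7Pb, so Pb = 42.25.
Sellers receive Ps = 42.25 + 11 = 53.25; Q' = 193.8 − 1.8·42.25 = 117.75.
The subsidy expands output by 117.75 − 102 = 15.75 past the efficient level; on those units the gap between marginal cost and willingness to pay runs from 0 up to 11.
DWL = ½ × 11 × 15.75 = 86.625.

Deadweight loss = £86.625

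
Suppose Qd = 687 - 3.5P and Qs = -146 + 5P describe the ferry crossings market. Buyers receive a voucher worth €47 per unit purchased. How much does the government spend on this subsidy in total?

Pre-subsidy: 687 - 3.5P = -146 + 5P gives P* = 98, Q* = 344.
With the rebate, buyers effectively pay Pb = Ps − 47, where Ps is the price sellers receive.
Demand in terms of Ps becomes Qd = 687 − 3.5(Ps − 47) = 851.5 - 3.5Ps. Setting this equal to supply: 851.5 - 3.5Ps = -146 + 5Ps, so Ps = 1995/17.
Buyers pay Pb = 1995/17 − 47 = 1196/17; Q' = -146 + 5·(1995/17) = 7493/17.
Government outlay = subsidy × quantity = 47 × 7493/17 = 352171/17.

Government cost = 352171/17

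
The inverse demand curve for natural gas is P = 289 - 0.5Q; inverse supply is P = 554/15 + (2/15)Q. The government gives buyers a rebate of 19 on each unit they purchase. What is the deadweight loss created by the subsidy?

Deadweight loss = 285

Pre-subsidy: 289 - 0.5Q = 554/15 + (2/15)Q gives Q* = 398 and P* = 90.
With the rebate, buyers effectively pay Pb = Ps − 19, where Ps is the price sellers receive.
On the curves, Pb = 289 - 0.5Q and Ps = 554/15 + (2/15)Q; the wedge Ps − Pb = 19 gives 554/15 + (2/15)Q − (289 - 0.5Q) = 19, so Q' = 428.
Then Pb = 289 − 0.5·428 = 75 and Ps = 554/15 + (2/15)·428 = 94.
The subsidy expands output by 428 − 398 = 30 past the efficient level; on those units the gap between marginal cost and willingness to pay runs from 0 up to 19.
DWL = ½ × 19 × 30 = 285.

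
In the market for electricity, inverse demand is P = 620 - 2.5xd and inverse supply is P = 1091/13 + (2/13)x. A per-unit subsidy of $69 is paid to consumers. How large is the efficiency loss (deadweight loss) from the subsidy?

Deadweight loss = $897

Pre-subsidy: 620 - 2.5x = 1091/13 + (2/13)x gives x* = 202 and P* = 115.
With the rebate, buyers effectively pay Pb = Ps − 69, where Ps is the price sellers receive.
On the curves, Pb = 620 - 2.5x and Ps = 1091/13 + (2/13)x; the wedge Ps − Pb = 69 gives 1091/13 + (2/13)x − (620 - 2.5x) = 69, so x' = 228.
Then Pb = 620 − 2.5·228 = 50 and Ps = 1091/13 + (2/13)·228 = 119.
The subsidy expands output by 228 − 202 = 26 past the efficient level; on those units the gap between marginal cost and willingness to pay runs from 0 up to 69.
DWL = ½ × 69 × 26 = 897.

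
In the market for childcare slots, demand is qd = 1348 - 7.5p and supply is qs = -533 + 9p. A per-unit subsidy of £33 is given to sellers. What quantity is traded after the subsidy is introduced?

q' = 628

Pre-subsidy: 1348 - 7.5p = -533 + 9p gives p* = 114, q* = 493.
With the subsidy, sellers receive ps = pb + 33 for each unit, where pb is the price buyers pay.
Supply in terms of pb becomes qs = -533 + 9(pb + 33) = -236 + 9pb. Setting this equal to demand: 1348 - 7.5pb = -236 + 9pb, so pb = 96.
Sellers receive ps = 96 + 33 = 129; q' = 1348 − 7.5·96 = 628.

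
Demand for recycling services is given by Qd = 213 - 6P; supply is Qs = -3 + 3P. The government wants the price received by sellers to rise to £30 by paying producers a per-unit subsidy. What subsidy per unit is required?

At a seller price of 30, quantity supplied is -3 + 3·30 = 87.
Buyers absorb 87 only when they pay Pb with 213 − 6·Pb = 87, i.e. Pb = 21.
s = Ps − Pb = 30 − 21 = 9.

Required subsidy s = £9 per unit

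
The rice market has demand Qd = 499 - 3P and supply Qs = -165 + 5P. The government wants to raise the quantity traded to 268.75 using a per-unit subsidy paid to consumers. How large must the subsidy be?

At Q = 268.75, invert demand for the buyer price: Pb = (499 − 268.75)/3 = 76.75; invert supply for the seller price: Ps = (268.75 − (-165))/5 = 86.75.
The subsidy must fill the gap: s = Ps − Pb = 86.75 − 76.75 = 10.

Required subsidy s = 10 per unit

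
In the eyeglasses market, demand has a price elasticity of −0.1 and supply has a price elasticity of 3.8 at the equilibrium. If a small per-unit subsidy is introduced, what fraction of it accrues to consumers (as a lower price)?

Consumer share = 38/39

For a small subsidy around the equilibrium, the benefit split depends on the relative slopes, which at a point are proportional to the elasticities.
Buyer share = εs/(εs + |εd|) = 3.8/(3.8 + 0.1) = 38/39; seller share = |εd|/(εs + |εd|) = 1/39.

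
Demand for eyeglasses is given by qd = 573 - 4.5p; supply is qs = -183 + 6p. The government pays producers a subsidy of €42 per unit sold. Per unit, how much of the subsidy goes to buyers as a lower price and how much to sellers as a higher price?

Pre-subsidy: 573 - 4.5p = -183 + 6p gives p* = 72, q* = 249.
With the subsidy, sellers receive ps = pb + 42 for each unit, where pb is the price buyers pay.
Supply in terms of pb becomes qs = -183 + 6(pb + 42) = 69 + 6pb. Setting this equal to demand: 573 - 4.5pb = 69 + 6pb, so pb = 48.
Sellers receive ps = 48 + 42 = 90; q' = 573 − 4.5·48 = 357.
Buyers' price falls by p* − pb = 72 − 48 = 24; sellers' price rises by ps − p* = 90 − 72 = 18.

Buyers gain €24 per unit; sellers gain €18 per unit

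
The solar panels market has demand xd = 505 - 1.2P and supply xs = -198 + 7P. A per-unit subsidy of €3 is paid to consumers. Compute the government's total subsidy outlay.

Pre-subsidy: 505 - 1.2P = -198 + 7P gives P* = 3515/41, x* = 16487/41.
With the rebate, buyers effectively pay Pb = Ps − 3, where Ps is the price sellers receive.
Demand in terms of Ps becomes xd = 505 − 1.2(Ps − 3) = 508.6 - 1.2Ps. Setting this equal to supply: 508.6 - 1.2Ps = -198 + 7Ps, so Ps = 3533/41.
Buyers pay Pb = 3533/41 − 3 = 3410/41; x' = -198 + 7·(3533/41) = 16613/41.
Government outlay = subsidy × quantity = 3 × 16613/41 = 49839/41.

Government cost = 49839/41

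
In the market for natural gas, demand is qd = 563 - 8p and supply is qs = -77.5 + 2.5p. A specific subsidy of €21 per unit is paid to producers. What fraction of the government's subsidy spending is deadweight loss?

DWL / government spending = 4/23

Pre-subsidy: 563 - 8p = -77.5 + 2.5p gives p* = 61, q* = 75.
With the subsidy, sellers receive ps = pb + 21 for each unit, where pb is the price buyers pay.
Supply in terms of pb becomes qs = -77.5 + 2.5(pb + 21) = -25 + 2.5pb. Setting this equal to demand: 563 - 8pb = -25 + 2.5pb, so pb = 56.
Sellers receive ps = 56 + 21 = 77; q' = 563 − 8·56 = 115.
ΔCS = ½(75 + 115)(61 − 56) = 475; ΔPS = ½(75 + 115)(77 − 61) = 1520.
Government spending = 21 × 115 = 2415.
DWL = ½ × 21 × (115 − 75) = 420; fraction = 420 / 2415 = 4/23.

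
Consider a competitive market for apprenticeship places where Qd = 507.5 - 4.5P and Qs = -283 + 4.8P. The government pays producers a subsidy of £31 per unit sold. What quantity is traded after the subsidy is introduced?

Pre-subsidy: 507.5 - 4.5P = -283 + 4.8P gives P* = 85, Q* = 125.
With the subsidy, sellers receive Ps = Pb + 31 for each unit, where Pb is the price buyers pay.
Supply in terms of Pb becomes Qs = -283 + 4.8(Pb + 31) = -134.2 + 4.8Pb. Setting this equal to demand: 507.5 - 4.5Pb = -134.2 + 4.8Pb, so Pb = 69.
Sellers receive Ps = 69 + 31 = 100; Q' = 507.5 − 4.5·69 = 197.

Q' = 197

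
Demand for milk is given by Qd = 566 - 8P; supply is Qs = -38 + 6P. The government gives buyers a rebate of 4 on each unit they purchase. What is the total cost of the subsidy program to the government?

Pre-subsidy: 566 - 8P = -38 + 6P gives P* = 302/7, Q* = 1546/7.
With the rebate, buyers effectively pay Pb = Ps − 4, where Ps is the price sellers receive.
Demand in terms of Ps becomes Qd = 566 − 8(Ps − 4) = 598 - 8Ps. Setting this equal to supply: 598 - 8Ps = -38 + 6Ps, so Ps = 318/7.
Buyers pay Pb = 318/7 − 4 = 290/7; Q' = -38 + 6·(318/7) = 1642/7.
Government outlay = subsidy × quantity = 4 × 1642/7 = 6568/7.

Government cost = 6568/7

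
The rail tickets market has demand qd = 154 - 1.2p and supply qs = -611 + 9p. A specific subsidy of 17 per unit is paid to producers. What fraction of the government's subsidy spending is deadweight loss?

Pre-subsidy: 154 - 1.2p = -611 + 9p gives p* = 75, q* = 64.
With the subsidy, sellers receive ps = pb + 17 for each unit, where pb is the price buyers pay.
Supply in terms of pb becomes qs = -611 + 9(pb + 17) = -458 + 9pb. Setting this equal to demand: 154 - 1.2pb = -458 + 9pb, so pb = 60.
Sellers receive ps = 60 + 17 = 77; q' = 154 − 1.2·60 = 82.
ΔCS = ½(64 + 82)(75 − 60) = 1095; ΔPS = ½(64 + 82)(77 − 75) = 146.
Government spending = 17 × 82 = 1394.
DWL = ½ × 17 × (82 − 64) = 153; fraction = 153 / 1394 = 9/82.

DWL / government spending = 9/82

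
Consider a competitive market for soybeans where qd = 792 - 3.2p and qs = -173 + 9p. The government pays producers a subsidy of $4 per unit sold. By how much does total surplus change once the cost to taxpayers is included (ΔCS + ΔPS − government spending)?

Pre-subsidy: 792 - 3.2p = -173 + 9p gives p* = 4825/61, q* = 32872/61.
With the subsidy, sellers receive ps = pb + 4 for each unit, where pb is the price buyers pay.
Supply in terms of pb becomes qs = -173 + 9(pb + 4) = -137 + 9pb. Setting this equal to demand: 792 - 3.2pb = -137 + 9pb, so pb = 4645/61.
Sellers receive ps = 4645/61 + 4 = 4889/61; q' = 792 − 3.2·(4645/61) = 33448/61.
ΔCS = ½(32872/61 + 33448/61)(4825/61 − 4645/61) = 5968800/3721; ΔPS = ½(32872/61 + 33448/61)(4889/61 − 4825/61) = 2122240/3721.
Government spending = 4 × 33448/61 = 133792/61.
Net change = 5968800/3721 + 2122240/3721 − 133792/61 = -1152/61. The loss equals the DWL triangle ½·4·576/61.

Net change in total surplus = -1152/61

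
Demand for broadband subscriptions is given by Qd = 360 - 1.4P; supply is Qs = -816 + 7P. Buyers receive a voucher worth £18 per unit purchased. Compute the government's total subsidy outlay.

Government cost = £3330

Pre-subsidy: 360 - 1.4P = -816 + 7P gives P* = 140, Q* = 164.
With the rebate, buyers effectively pay Pb = Ps − 18, where Ps is the price sellers receive.
Demand in terms of Ps becomes Qd = 360 − 1.4(Ps − 18) = 385.2 - 1.4Ps. Setting this equal to supply: 385.2 - 1.4Ps = -816 + 7Ps, so Ps = 143.
Buyers pay Pb = 143 − 18 = 125; Q' = -816 + 7·143 = 185.
Government outlay = subsidy × quantity = 18 × 185 = 3330.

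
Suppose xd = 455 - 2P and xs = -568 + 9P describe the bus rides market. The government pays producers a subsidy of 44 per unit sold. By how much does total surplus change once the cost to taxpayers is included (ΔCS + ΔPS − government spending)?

Net change in total surplus = -1584

Pre-subsidy: 455 - 2P = -568 + 9P gives P* = 93, x* = 269.
With the subsidy, sellers receive Ps = Pb + 44 for each unit, where Pb is the price buyers pay.
Supply in terms of Pb becomes xs = -568 + 9(Pb + 44) = -172 + 9Pb. Setting this equal to demand: 455 - 2Pb = -172 + 9Pb, so Pb = 57.
Sellers receive Ps = 57 + 44 = 101; x' = 455 − 2·57 = 341.
ΔCS = ½(269 + 341)(93 − 57) = 10980; ΔPS = ½(269 + 341)(101 − 93) = 2440.
Government spending = 44 × 341 = 15004.
Net change = 10980 + 2440 − 15004 = -1584. The loss equals the DWL triangle ½·44·72.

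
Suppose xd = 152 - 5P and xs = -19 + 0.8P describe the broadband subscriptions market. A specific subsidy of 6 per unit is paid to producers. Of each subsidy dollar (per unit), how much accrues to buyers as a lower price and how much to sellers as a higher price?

Buyers gain 24/29 per unit; sellers gain 150/29 per unit

Pre-subsidy: 152 - 5P = -19 + 0.8P gives P* = 855/29, x* = 133/29.
With the subsidy, sellers receive Ps = Pb + 6 for each unit, where Pb is the price buyers pay.
Supply in terms of Pb becomes xs = -19 + 0.8(Pb + 6) = -14.2 + 0.8Pb. Setting this equal to demand: 152 - 5Pb = -14.2 + 0.8Pb, so Pb = 831/29.
Sellers receive Ps = 831/29 + 6 = 1005/29; x' = 152 − 5·(831/29) = 253/29.
Buyers' price falls by P* − Pb = 855/29 − 831/29 = 24/29; sellers' price rises by Ps − P* = 1005/29 − 855/29 = 150/29.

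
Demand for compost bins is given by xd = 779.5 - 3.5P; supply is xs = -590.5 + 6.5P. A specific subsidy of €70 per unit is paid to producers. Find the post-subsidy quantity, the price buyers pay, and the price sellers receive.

x' = 459.25; buyers pay €91.5; sellers receive €161.5

Pre-subsidy: 779.5 - 3.5P = -590.5 + 6.5P gives P* = 137, x* = 300.
With the subsidy, sellers receive Ps = Pb + 70 for each unit, where Pb is the price buyers pay.
Supply in terms of Pb becomes xs = -590.5 + 6.5(Pb + 70) = -135.5 + 6.5Pb. Setting this equal to demand: 779.5 - 3.5Pb = -135.5 + 6.5Pb, so Pb = 91.5.
Sellers receive Ps = 91.5 + 70 = 161.5; x' = 779.5 − 3.5·91.5 = 459.25.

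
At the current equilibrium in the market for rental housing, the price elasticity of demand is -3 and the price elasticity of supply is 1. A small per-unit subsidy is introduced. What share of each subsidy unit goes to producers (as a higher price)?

Producer share = 0.75

For a small subsidy around the equilibrium, the benefit split depends on the relative slopes, which at a point are proportional to the elasticities.
Buyer share = εs/(εs + |εd|) = 1/(1 + 3) = 0.25; seller share = |εd|/(εs + |εd|) = 0.75.
So producers capture 0.75 of the subsidy.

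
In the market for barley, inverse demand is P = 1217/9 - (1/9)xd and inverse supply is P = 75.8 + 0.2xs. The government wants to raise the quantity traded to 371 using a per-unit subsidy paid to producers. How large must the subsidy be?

Required subsidy s = 56 per unit

At x = 371, from the demand curve buyers pay Pb = 1217/9 − (1/9)·371 = 94; from the supply curve sellers need Ps = 75.8 + 0.2·371 = 150.
The subsidy must fill the gap: s = Ps − Pb = 150 − 94 = 56.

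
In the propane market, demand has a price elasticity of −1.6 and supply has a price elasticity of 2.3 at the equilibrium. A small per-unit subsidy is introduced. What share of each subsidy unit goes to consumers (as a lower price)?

For a small subsidy around the equilibrium, the benefit split depends on the relative slopes, which at a point are proportional to the elasticities.
Buyer share = εs/(εs + |εd|) = 2.3/(2.3 + 1.6) = 23/39; seller share = |εd|/(εs + |εd|) = 16/39.

Consumer share = 23/39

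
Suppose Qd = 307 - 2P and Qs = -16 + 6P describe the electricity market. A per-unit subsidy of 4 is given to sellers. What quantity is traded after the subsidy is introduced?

Pre-subsidy: 307 - 2P = -16 + 6P gives P* = 40.375, Q* = 226.25.
With the subsidy, sellers receive Ps = Pb + 4 for each unit, where Pb is the price buyers pay.
Supply in terms of Pb becomes Qs = -16 + 6(Pb + 4) = 8 + 6Pb. Setting this equal to demand: 307 - 2Pb = 8 + 6Pb, so Pb = 37.375.
Sellers receive Ps = 37.375 + 4 = 41.375; Q' = 307 − 2·37.375 = 232.25.

Q' = 232.25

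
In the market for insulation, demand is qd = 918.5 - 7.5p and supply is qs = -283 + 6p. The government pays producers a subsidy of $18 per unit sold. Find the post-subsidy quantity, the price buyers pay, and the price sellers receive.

Pre-subsidy: 918.5 - 7.5p = -283 + 6p gives p* = 89, q* = 251.
With the subsidy, sellers receive ps = pb + 18 for each unit, where pb is the price buyers pay.
Supply in terms of pb becomes qs = -283 + 6(pb + 18) = -175 + 6pb. Setting this equal to demand: 918.5 - 7.5pb = -175 + 6pb, so pb = 81.
Sellers receive ps = 81 + 18 = 99; q' = 918.5 − 7.5·81 = 311.

q' = 311; buyers pay $81; sellers receive $99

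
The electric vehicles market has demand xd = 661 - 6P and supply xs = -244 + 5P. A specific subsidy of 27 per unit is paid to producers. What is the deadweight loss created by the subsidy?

Pre-subsidy: 661 - 6P = -244 + 5P gives P* = 905/11, x* = 1841/11.
With the subsidy, sellers receive Ps = Pb + 27 for each unit, where Pb is the price buyers pay.
Supply in terms of Pb becomes xs = -244 + 5(Pb + 27) = -109 + 5Pb. Setting this equal to demand: 661 - 6Pb = -109 + 5Pb, so Pb = 70.
Sellers receive Ps = 70 + 27 = 97; x' = 661 − 6·70 = 241.
The subsidy expands output by 241 − 1841/11 = 810/11 past the efficient level; on those units the gap between marginal cost and willingness to pay runs from 0 up to 27.
DWL = ½ × 27 × 810/11 = 10935/11.

Deadweight loss = 10935/11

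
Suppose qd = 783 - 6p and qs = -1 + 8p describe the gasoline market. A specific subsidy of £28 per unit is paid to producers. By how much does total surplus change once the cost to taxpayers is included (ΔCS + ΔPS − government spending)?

Pre-subsidy: 783 - 6p = -1 + 8p gives p* = 56, q* = 447.
With the subsidy, sellers receive ps = pb + 28 for each unit, where pb is the price buyers pay.
Supply in terms of pb becomes qs = -1 + 8(pb + 28) = 223 + 8pb. Setting this equal to demand: 783 - 6pb = 223 + 8pb, so pb = 40.
Sellers receive ps = 40 + 28 = 68; q' = 783 − 6·40 = 543.
ΔCS = ½(447 + 543)(56 − 40) = 7920; ΔPS = ½(447 + 543)(68 − 56) = 5940.
Government spending = 28 × 543 = 15204.
Net change = 7920 + 5940 − 15204 = -1344. The loss equals the DWL triangle ½·28·96.

Net change in total surplus = -£1344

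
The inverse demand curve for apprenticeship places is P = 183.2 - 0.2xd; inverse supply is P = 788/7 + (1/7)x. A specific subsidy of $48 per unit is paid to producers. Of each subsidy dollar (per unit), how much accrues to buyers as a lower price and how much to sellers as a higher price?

Pre-subsidy: 183.2 - 0.2x = 788/7 + (1/7)x gives x* = 206 and P* = 142.
With the subsidy, sellers receive Ps = Pb + 48 for each unit, where Pb is the price buyers pay.
On the curves, Pb = 183.2 - 0.2x and Ps = 788/7 + (1/7)x; the wedge Ps − Pb = 48 gives 788/7 + (1/7)x − (183.2 - 0.2x) = 48, so x' = 346.
Then Pb = 183.2 − 0.2·346 = 114 and Ps = 788/7 + (1/7)·346 = 162.
Buyers' price falls by P* − Pb = 142 − 114 = 28; sellers' price rises by Ps − P* = 162 − 142 = 20.

Buyers gain $28 per unit; sellers gain $20 per unit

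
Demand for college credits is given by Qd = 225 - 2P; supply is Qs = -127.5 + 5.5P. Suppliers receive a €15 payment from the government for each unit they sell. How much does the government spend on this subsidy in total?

Government cost = €2295

Pre-subsidy: 225 - 2P = -127.5 + 5.5P gives P* = 47, Q* = 131.
With the subsidy, sellers receive Ps = Pb + 15 for each unit, where Pb is the price buyers pay.
Supply in terms of Pb becomes Qs = -127.5 + 5.5(Pb + 15) = -45 + 5.5Pb. Setting this equal to demand: 225 - 2Pb = -45 + 5.5Pb, so Pb = 36.
Sellers receive Ps = 36 + 15 = 51; Q' = 225 − 2·36 = 153.
Government outlay = subsidy × quantity = 15 × 153 = 2295.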